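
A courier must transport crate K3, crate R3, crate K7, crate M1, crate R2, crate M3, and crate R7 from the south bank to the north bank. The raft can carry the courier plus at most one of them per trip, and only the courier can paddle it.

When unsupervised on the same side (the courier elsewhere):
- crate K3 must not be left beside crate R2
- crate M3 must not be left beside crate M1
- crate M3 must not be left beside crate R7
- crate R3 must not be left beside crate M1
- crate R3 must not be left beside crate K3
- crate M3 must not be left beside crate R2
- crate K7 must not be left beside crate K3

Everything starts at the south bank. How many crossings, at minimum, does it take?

Whatever the first load, the items left behind include a forbidden pair without the courier. No opening move is safe, so no plan exists.

impossible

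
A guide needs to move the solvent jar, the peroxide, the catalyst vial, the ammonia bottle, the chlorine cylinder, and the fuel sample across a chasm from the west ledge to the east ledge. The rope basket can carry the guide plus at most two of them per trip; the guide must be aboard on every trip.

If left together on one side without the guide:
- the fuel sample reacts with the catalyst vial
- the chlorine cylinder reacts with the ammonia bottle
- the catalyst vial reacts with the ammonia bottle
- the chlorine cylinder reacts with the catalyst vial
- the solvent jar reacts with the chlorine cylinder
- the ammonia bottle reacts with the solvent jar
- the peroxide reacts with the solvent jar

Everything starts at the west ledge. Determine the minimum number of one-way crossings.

impossible

Whatever the first load, the items left behind include a forbidden pair without the guide. No opening move is safe, so no plan exists.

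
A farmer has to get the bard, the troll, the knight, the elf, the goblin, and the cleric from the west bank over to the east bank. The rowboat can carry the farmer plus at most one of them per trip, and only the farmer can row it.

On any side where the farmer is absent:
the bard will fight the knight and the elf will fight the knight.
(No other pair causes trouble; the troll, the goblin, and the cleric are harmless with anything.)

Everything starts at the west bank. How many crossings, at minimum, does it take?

Counting alone: the farmer can take at most 1 across per trip to the east bank, so moving all 6 needs at least 6 loaded trips out, with a return between consecutive ones — at least 11 crossings.
The safety rule pushes this higher. Following every safe sequence of crossings, the most of the 6 that can be at the east bank as the rowboat arrives there on crossing 11 is 5 — never all 6.
So no plan with fewer than 13 crossings exists, and this one achieves 13:
1. Farmer goes to the east bank with the knight.  [the west bank: the bard, the cleric, the elf, the goblin, the troll | the east bank: the knight]
2. Farmer goes back to the west bank alone.  [the west bank: the bard, the cleric, the elf, the goblin, the troll | the east bank: the knight]
3. Farmer goes to the east bank with the bard.  [the west bank: the cleric, the elf, the goblin, the troll | the east bank: the bard, the knight]
4. Farmer goes back to the west bank with the knight.  [the west bank: the cleric, the elf, the goblin, the knight, the troll | the east bank: the bard]
5. Farmer goes to the east bank with the elf.  [the west bank: the cleric, the goblin, the knight, the troll | the east bank: the bard, the elf]
6. Farmer goes back to the west bank alone.  [the west bank: the cleric, the goblin, the knight, the troll | the east bank: the bard, the elf]
7. Farmer goes to the east bank with the troll.  [the west bank: the cleric, the goblin, the knight | the east bank: the bard, the elf, the troll]
8. Farmer goes back to the west bank alone.  [the west bank: the cleric, the goblin, the knight | the east bank: the bard, the elf, the troll]
9. Farmer goes to the east bank with the goblin.  [the west bank: the cleric, the knight | the east bank: the bard, the elf, the goblin, the troll]
10. Farmer goes back to the west bank alone.  [the west bank: the cleric, the knight | the east bank: the bard, the elf, the goblin, the troll]
11. Farmer goes to the east bank with the cleric.  [the west bank: the knight | the east bank: the bard, the cleric, the elf, the goblin, the troll]
12. Farmer goes back to the west bank alone.  [the west bank: the knight | the east bank: the bard, the cleric, the elf, the goblin, the troll]
13. Farmer goes to the east bank with the knight.  [the west bank: — | the east bank: the bard, the cleric, the elf, the goblin, the knight, the troll]

13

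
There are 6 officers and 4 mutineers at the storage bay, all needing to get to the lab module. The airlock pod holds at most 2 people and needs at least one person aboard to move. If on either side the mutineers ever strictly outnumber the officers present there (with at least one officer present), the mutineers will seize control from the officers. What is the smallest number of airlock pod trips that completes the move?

Counting alone: each trip to the lab module takes at most 2 across and each return brings at least 1 back, so after t trips out (and t−1 returns) at most 2t − (t−1) of the 10 are across; that first reaches 10 at t = 9, so at least 17 crossings are needed.
The plan below uses exactly 17 crossings, so it is optimal:
1. 2 mutineers → the lab module.  (the storage bay: 6O 2M; the lab module: 0O 2M)
2. 1 mutineer ← the storage bay.  (the storage bay: 6O 3M; the lab module: 0O 1M)
3. 2 mutineers → the lab module.  (the storage bay: 6O 1M; the lab module: 0O 3M)
4. 1 mutineer ← the storage bay.  (the storage bay: 6O 2M; the lab module: 0O 2M)
5. 2 officers → the lab module.  (the storage bay: 4O 2M; the lab module: 2O 2M)
6. 1 mutineer ← the storage bay.  (the storage bay: 4O 3M; the lab module: 2O 1M)
7. 1 officer and 1 mutineer → the lab module.  (the storage bay: 3O 2M; the lab module: 3O 2M)
8. 1 mutineer ← the storage bay.  (the storage bay: 3O 3M; the lab module: 3O 1M)
9. 2 mutineers → the lab module.  (the storage bay: 3O 1M; the lab module: 3O 3M)
10. 1 mutineer ← the storage bay.  (the storage bay: 3O 2M; the lab module: 3O 2M)
11. 1 officer and 1 mutineer → the lab module.  (the storage bay: 2O 1M; the lab module: 4O 3M)
12. 1 mutineer ← the storage bay.  (the storage bay: 2O 2M; the lab module: 4O 2M)
13. 2 mutineers → the lab module.  (the storage bay: 2O 0M; the lab module: 4O 4M)
14. 1 mutineer ← the storage bay.  (the storage bay: 2O 1M; the lab module: 4O 3M)
15. 1 officer and 1 mutineer → the lab module.  (the storage bay: 1O 0M; the lab module: 5O 4M)
16. 1 mutineer ← the storage bay.  (the storage bay: 1O 1M; the lab module: 5O 3M)
17. 1 officer and 1 mutineer → the lab module.  (the storage bay: 0O 0M; the lab module: 6O 4M)

17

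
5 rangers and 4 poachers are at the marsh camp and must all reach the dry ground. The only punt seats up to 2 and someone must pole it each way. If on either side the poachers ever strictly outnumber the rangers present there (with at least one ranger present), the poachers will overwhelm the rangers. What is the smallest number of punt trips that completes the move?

Counting alone: each trip to the dry ground takes at most 2 across and each return brings at least 1 back, so after t trips out (and t−1 returns) at most 2t − (t−1) of the 9 are across; that first reaches 9 at t = 8, so at least 15 crossings are needed.
The plan below uses exactly 15 crossings, so it is optimal:
1. 2 poachers → the dry ground.  (the marsh camp: 5R 2P; the dry ground: 0R 2P)
2. 1 poacher ← the marsh camp.  (the marsh camp: 5R 3P; the dry ground: 0R 1P)
3. 2 poachers → the dry ground.  (the marsh camp: 5R 1P; the dry ground: 0R 3P)
4. 1 poacher ← the marsh camp.  (the marsh camp: 5R 2P; the dry ground: 0R 2P)
5. 2 rangers → the dry ground.  (the marsh camp: 3R 2P; the dry ground: 2R 2P)
6. 1 poacher ← the marsh camp.  (the marsh camp: 3R 3P; the dry ground: 2R 1P)
7. 1 ranger and 1 poacher → the dry ground.  (the marsh camp: 2R 2P; the dry ground: 3R 2P)
8. 1 ranger ← the marsh camp.  (the marsh camp: 3R 2P; the dry ground: 2R 2P)
9. 1 ranger and 1 poacher → the dry ground.  (the marsh camp: 2R 1P; the dry ground: 3R 3P)
10. 1 poacher ← the marsh camp.  (the marsh camp: 2R 2P; the dry ground: 3R 2P)
11. 1 ranger and 1 poacher → the dry ground.  (the marsh camp: 1R 1P; the dry ground: 4R 3P)
12. 1 ranger ← the marsh camp.  (the marsh camp: 2R 1P; the dry ground: 3R 3P)
13. 1 ranger and 1 poacher → the dry ground.  (the marsh camp: 1R 0P; the dry ground: 4R 4P)
14. 1 poacher ← the marsh camp.  (the marsh camp: 1R 1P; the dry ground: 4R 3P)
15. 1 ranger and 1 poacher → the dry ground.  (the marsh camp: 0R 0P; the dry ground: 5R 4P)

15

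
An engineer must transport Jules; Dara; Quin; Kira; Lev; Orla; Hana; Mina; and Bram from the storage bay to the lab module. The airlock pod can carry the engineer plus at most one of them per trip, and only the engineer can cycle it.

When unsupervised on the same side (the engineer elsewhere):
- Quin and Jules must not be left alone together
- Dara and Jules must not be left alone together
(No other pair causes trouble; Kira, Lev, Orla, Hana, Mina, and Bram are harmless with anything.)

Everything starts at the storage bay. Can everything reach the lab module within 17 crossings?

No

Counting alone: the engineer can take at most 1 across per trip to the lab module, so moving all 9 needs at least 9 loaded trips out, with a return between consecutive ones — at least 17 crossings.
The safety rule pushes this higher. Following every safe sequence of crossings, the most of the 9 that can be at the lab module as the airlock pod arrives there on crossing 17 is 8 — never all 9.
So the move cannot be finished within 17 crossings. (The shortest complete plan takes 19:)
1. Engineer goes to the lab module with Jules.  [the storage bay: Bram, Dara, Hana, Kira, Lev, Mina, Orla, Quin | the lab module: Jules]
2. Engineer goes back to the storage bay alone.  [the storage bay: Bram, Dara, Hana, Kira, Lev, Mina, Orla, Quin | the lab module: Jules]
3. Engineer goes to the lab module with Dara.  [the storage bay: Bram, Hana, Kira, Lev, Mina, Orla, Quin | the lab module: Dara, Jules]
4. Engineer goes back to the storage bay with Jules.  [the storage bay: Bram, Hana, Jules, Kira, Lev, Mina, Orla, Quin | the lab module: Dara]
5. Engineer goes to the lab module with Quin.  [the storage bay: Bram, Hana, Jules, Kira, Lev, Mina, Orla | the lab module: Dara, Quin]
6. Engineer goes back to the storage bay alone.  [the storage bay: Bram, Hana, Jules, Kira, Lev, Mina, Orla | the lab module: Dara, Quin]
7. Engineer goes to the lab module with Kira.  [the storage bay: Bram, Hana, Jules, Lev, Mina, Orla | the lab module: Dara, Kira, Quin]
8. Engineer goes back to the storage bay alone.  [the storage bay: Bram, Hana, Jules, Lev, Mina, Orla | the lab module: Dara, Kira, Quin]
9. Engineer goes to the lab module with Lev.  [the storage bay: Bram, Hana, Jules, Mina, Orla | the lab module: Dara, Kira, Lev, Quin]
10. Engineer goes back to the storage bay alone.  [the storage bay: Bram, Hana, Jules, Mina, Orla | the lab module: Dara, Kira, Lev, Quin]
11. Engineer goes to the lab module with Orla.  [the storage bay: Bram, Hana, Jules, Mina | the lab module: Dara, Kira, Lev, Orla, Quin]
12. Engineer goes back to the storage bay alone.  [the storage bay: Bram, Hana, Jules, Mina | the lab module: Dara, Kira, Lev, Orla, Quin]
13. Engineer goes to the lab module with Hana.  [the storage bay: Bram, Jules, Mina | the lab module: Dara, Hana, Kira, Lev, Orla, Quin]
14. Engineer goes back to the storage bay alone.  [the storage bay: Bram, Jules, Mina | the lab module: Dara, Hana, Kira, Lev, Orla, Quin]
15. Engineer goes to the lab module with Mina.  [the storage bay: Bram, Jules | the lab module: Dara, Hana, Kira, Lev, Mina, Orla, Quin]
16. Engineer goes back to the storage bay alone.  [the storage bay: Bram, Jules | the lab module: Dara, Hana, Kira, Lev, Mina, Orla, Quin]
17. Engineer goes to the lab module with Bram.  [the storage bay: Jules | the lab module: Bram, Dara, Hana, Kira, Lev, Mina, Orla, Quin]
18. Engineer goes back to the storage bay alone.  [the storage bay: Jules | the lab module: Bram, Dara, Hana, Kira, Lev, Mina, Orla, Quin]
19. Engineer goes to the lab module with Jules.  [the storage bay: — | the lab module: Bram, Dara, Hana, Jules, Kira, Lev, Mina, Orla, Quin]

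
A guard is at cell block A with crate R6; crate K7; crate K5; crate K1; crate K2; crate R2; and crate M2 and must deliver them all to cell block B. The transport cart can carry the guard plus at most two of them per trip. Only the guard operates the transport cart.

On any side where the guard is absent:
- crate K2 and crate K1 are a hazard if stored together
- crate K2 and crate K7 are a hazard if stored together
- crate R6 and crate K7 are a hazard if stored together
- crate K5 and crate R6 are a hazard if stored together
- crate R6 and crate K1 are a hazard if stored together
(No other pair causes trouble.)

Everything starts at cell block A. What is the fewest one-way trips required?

Counting alone: the guard can take at most 2 across per trip to cell block B, so moving all 7 needs at least 4 loaded trips out, with a return between consecutive ones — at least 7 crossings.
The safety rule pushes this higher. Following every safe sequence of crossings, the most of the 7 that can be at cell block B as the transport cart arrives there on crossing 7 is 6 — never all 7.
So no plan with fewer than 9 crossings exists, and this one achieves 9:
1. Guard goes to cell block B with crate K2 and crate R6.  [cell block A: crate K1, crate K5, crate K7, crate M2, crate R2 | cell block B: crate K2, crate R6]
2. Guard goes back to cell block A alone.  [cell block A: crate K1, crate K5, crate K7, crate M2, crate R2 | cell block B: crate K2, crate R6]
3. Guard goes to cell block B with crate K7.  [cell block A: crate K1, crate K5, crate M2, crate R2 | cell block B: crate K2, crate K7, crate R6]
4. Guard goes back to cell block A with crate K2 and crate R6.  [cell block A: crate K1, crate K2, crate K5, crate M2, crate R2, crate R6 | cell block B: crate K7]
5. Guard goes to cell block B with crate K1 and crate K5.  [cell block A: crate K2, crate M2, crate R2, crate R6 | cell block B: crate K1, crate K5, crate K7]
6. Guard goes back to cell block A alone.  [cell block A: crate K2, crate M2, crate R2, crate R6 | cell block B: crate K1, crate K5, crate K7]
7. Guard goes to cell block B with crate M2 and crate R2.  [cell block A: crate K2, crate R6 | cell block B: crate K1, crate K5, crate K7, crate M2, crate R2]
8. Guard goes back to cell block A alone.  [cell block A: crate K2, crate R6 | cell block B: crate K1, crate K5, crate K7, crate M2, crate R2]
9. Guard goes to cell block B with crate K2 and crate R6.  [cell block A: — | cell block B: crate K1, crate K2, crate K5, crate K7, crate M2, crate R2, crate R6]

9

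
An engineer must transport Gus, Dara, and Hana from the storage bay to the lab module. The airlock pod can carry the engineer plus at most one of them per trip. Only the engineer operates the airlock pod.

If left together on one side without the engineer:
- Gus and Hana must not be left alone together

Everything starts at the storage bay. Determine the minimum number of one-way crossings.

5

Counting alone: the engineer can take at most 1 across per trip to the lab module, so moving all 3 needs at least 3 loaded trips out, with a return between consecutive ones — at least 5 crossings.
The plan below uses exactly 5 crossings, so it is optimal:
1. Engineer goes to the lab module with Gus.
2. Engineer goes back to the storage bay alone.
3. Engineer goes to the lab module with Dara.
4. Engineer goes back to the storage bay alone.
5. Engineer goes to the lab module with Hana.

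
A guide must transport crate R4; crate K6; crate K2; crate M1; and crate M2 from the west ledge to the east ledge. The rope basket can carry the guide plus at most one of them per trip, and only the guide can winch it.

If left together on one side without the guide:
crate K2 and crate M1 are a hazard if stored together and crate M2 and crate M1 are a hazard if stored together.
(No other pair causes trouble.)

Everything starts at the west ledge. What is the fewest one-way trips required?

11

Counting alone: the guide can take at most 1 across per trip to the east ledge, so moving all 5 needs at least 5 loaded trips out, with a return between consecutive ones — at least 9 crossings.
The safety rule pushes this higher. Following every safe sequence of crossings, the most of the 5 that can be at the east ledge as the rope basket arrives there on crossing 9 is 4 — never all 5.
So no plan with fewer than 11 crossings exists, and this one achieves 11:
1. Guide goes to the east ledge with crate M1.  [the west ledge: crate K2, crate K6, crate M2, crate R4 | the east ledge: crate M1]
2. Guide goes back to the west ledge alone.  [the west ledge: crate K2, crate K6, crate M2, crate R4 | the east ledge: crate M1]
3. Guide goes to the east ledge with crate R4.  [the west ledge: crate K2, crate K6, crate M2 | the east ledge: crate M1, crate R4]
4. Guide goes back to the west ledge alone.  [the west ledge: crate K2, crate K6, crate M2 | the east ledge: crate M1, crate R4]
5. Guide goes to the east ledge with crate K6.  [the west ledge: crate K2, crate M2 | the east ledge: crate K6, crate M1, crate R4]
6. Guide goes back to the west ledge alone.  [the west ledge: crate K2, crate M2 | the east ledge: crate K6, crate M1, crate R4]
7. Guide goes to the east ledge with crate K2.  [the west ledge: crate M2 | the east ledge: crate K2, crate K6, crate M1, crate R4]
8. Guide goes back to the west ledge with crate M1.  [the west ledge: crate M1, crate M2 | the east ledge: crate K2, crate K6, crate R4]
9. Guide goes to the east ledge with crate M2.  [the west ledge: crate M1 | the east ledge: crate K2, crate K6, crate M2, crate R4]
10. Guide goes back to the west ledge alone.  [the west ledge: crate M1 | the east ledge: crate K2, crate K6, crate M2, crate R4]
11. Guide goes to the east ledge with crate M1.  [the west ledge: — | the east ledge: crate K2, crate K6, crate M1, crate M2, crate R4]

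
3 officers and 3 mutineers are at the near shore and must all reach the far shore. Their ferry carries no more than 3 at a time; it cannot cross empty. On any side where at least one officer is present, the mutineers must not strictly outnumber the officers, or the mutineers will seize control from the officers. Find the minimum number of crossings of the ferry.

Counting alone: each trip to the far shore takes at most 3 across and each return brings at least 1 back, so after t trips out (and t−1 returns) at most 3t − (t−1) of the 6 are across; that first reaches 6 at t = 3, so at least 5 crossings are needed.
The plan below uses exactly 5 crossings, so it is optimal:
1. 2 mutineers → the far shore.  (the near shore: 3O 1M; the far shore: 0O 2M)
2. 1 mutineer ← the near shore.  (the near shore: 3O 2M; the far shore: 0O 1M)
3. 3 officers → the far shore.  (the near shore: 0O 2M; the far shore: 3O 1M)
4. 1 mutineer ← the near shore.  (the near shore: 0O 3M; the far shore: 3O 0M)
5. 3 mutineers → the far shore.  (the near shore: 0O 0M; the far shore: 3O 3M)

5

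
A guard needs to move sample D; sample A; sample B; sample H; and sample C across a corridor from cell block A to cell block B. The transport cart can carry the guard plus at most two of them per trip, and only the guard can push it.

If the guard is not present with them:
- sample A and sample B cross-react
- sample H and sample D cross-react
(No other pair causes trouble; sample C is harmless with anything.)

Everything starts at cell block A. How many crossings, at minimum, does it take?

Counting alone: the guard can take at most 2 across per trip to cell block B, so moving all 5 needs at least 3 loaded trips out, with a return between consecutive ones — at least 5 crossings.
The plan below uses exactly 5 crossings, so it is optimal:
1. Guard goes to cell block B with sample A and sample D.  [cell block A: sample B, sample C, sample H | cell block B: sample A, sample D]
2. Guard goes back to cell block A alone.  [cell block A: sample B, sample C, sample H | cell block B: sample A, sample D]
3. Guard goes to cell block B with sample C.  [cell block A: sample B, sample H | cell block B: sample A, sample C, sample D]
4. Guard goes back to cell block A alone.  [cell block A: sample B, sample H | cell block B: sample A, sample C, sample D]
5. Guard goes to cell block B with sample B and sample H.  [cell block A: — | cell block B: sample A, sample B, sample C, sample D, sample H]

5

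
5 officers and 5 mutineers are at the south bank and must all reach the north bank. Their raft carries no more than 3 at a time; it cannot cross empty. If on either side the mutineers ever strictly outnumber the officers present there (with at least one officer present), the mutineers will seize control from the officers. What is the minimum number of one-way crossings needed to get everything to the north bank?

11

Counting alone: each trip to the north bank takes at most 3 across and each return brings at least 1 back, so after t trips out (and t−1 returns) at most 3t − (t−1) of the 10 are across; that first reaches 10 at t = 5, so at least 9 crossings are needed.
The safety rule pushes this higher. Following every safe sequence of crossings, the most of the 10 that can be at the north bank as the raft arrives there on crossing 9 is 9 — never all 10.
So no plan with fewer than 11 crossings exists, and this one achieves 11:
1. 2 mutineers → the north bank.  (the south bank: 5O 3M; the north bank: 0O 2M)
2. 1 mutineer ← the south bank.  (the south bank: 5O 4M; the north bank: 0O 1M)
3. 3 mutineers → the north bank.  (the south bank: 5O 1M; the north bank: 0O 4M)
4. 1 mutineer ← the south bank.  (the south bank: 5O 2M; the north bank: 0O 3M)
5. 3 officers → the north bank.  (the south bank: 2O 2M; the north bank: 3O 3M)
6. 1 officer and 1 mutineer ← the south bank.  (the south bank: 3O 3M; the north bank: 2O 2M)
7. 3 officers → the north bank.  (the south bank: 0O 3M; the north bank: 5O 2M)
8. 1 mutineer ← the south bank.  (the south bank: 0O 4M; the north bank: 5O 1M)
9. 2 mutineers → the north bank.  (the south bank: 0O 2M; the north bank: 5O 3M)
10. 1 mutineer ← the south bank.  (the south bank: 0O 3M; the north bank: 5O 2M)
11. 3 mutineers → the north bank.  (the south bank: 0O 0M; the north bank: 5O 5M)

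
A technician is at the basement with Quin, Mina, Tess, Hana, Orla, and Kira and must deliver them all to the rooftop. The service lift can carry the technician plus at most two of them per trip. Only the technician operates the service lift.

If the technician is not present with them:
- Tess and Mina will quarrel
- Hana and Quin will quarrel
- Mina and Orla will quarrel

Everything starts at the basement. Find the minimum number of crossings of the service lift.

7

Counting alone: the technician can take at most 2 across per trip to the rooftop, so moving all 6 needs at least 3 loaded trips out, with a return between consecutive ones — at least 5 crossings.
The safety rule pushes this higher. Following every safe sequence of crossings, the most of the 6 that can be at the rooftop as the service lift arrives there on crossing 5 is 5 — never all 6.
So no plan with fewer than 7 crossings exists, and this one achieves 7:
1. Technician goes to the rooftop with Mina and Quin.
2. Technician goes back to the basement alone.
3. Technician goes to the rooftop with Tess.
4. Technician goes back to the basement with Mina.
5. Technician goes to the rooftop with Kira and Orla.
6. Technician goes back to the basement alone.
7. Technician goes to the rooftop with Hana and Mina.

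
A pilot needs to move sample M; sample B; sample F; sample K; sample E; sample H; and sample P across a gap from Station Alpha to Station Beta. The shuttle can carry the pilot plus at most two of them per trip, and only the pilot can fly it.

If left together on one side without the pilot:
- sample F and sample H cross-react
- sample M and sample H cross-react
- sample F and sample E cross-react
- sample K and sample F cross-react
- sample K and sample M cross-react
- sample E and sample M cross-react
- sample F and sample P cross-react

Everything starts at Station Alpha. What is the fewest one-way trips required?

9

Counting alone: the pilot can take at most 2 across per trip to Station Beta, so moving all 7 needs at least 4 loaded trips out, with a return between consecutive ones — at least 7 crossings.
The safety rule pushes this higher. Following every safe sequence of crossings, the most of the 7 that can be at Station Beta as the shuttle arrives there on crossing 7 is 6 — never all 7.
So no plan with fewer than 9 crossings exists, and this one achieves 9:
1. Pilot goes to Station Beta with sample F and sample M.
2. Pilot goes back to Station Alpha alone.
3. Pilot goes to Station Beta with sample B.
4. Pilot goes back to Station Alpha alone.
5. Pilot goes to Station Beta with sample E and sample K.
6. Pilot goes back to Station Alpha with sample F and sample M.
7. Pilot goes to Station Beta with sample H and sample P.
8. Pilot goes back to Station Alpha alone.
9. Pilot goes to Station Beta with sample F and sample M.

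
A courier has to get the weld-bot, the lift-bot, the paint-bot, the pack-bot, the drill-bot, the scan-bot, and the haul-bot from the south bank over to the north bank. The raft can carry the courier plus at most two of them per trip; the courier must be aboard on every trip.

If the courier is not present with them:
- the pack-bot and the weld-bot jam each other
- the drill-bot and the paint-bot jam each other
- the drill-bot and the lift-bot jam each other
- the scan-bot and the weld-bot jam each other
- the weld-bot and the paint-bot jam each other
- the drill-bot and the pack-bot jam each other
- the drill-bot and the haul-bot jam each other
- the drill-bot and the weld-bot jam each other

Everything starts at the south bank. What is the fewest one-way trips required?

Counting alone: the courier can take at most 2 across per trip to the north bank, so moving all 7 needs at least 4 loaded trips out, with a return between consecutive ones — at least 7 crossings.
The safety rule pushes this higher. Following every safe sequence of crossings, the most of the 7 that can be at the north bank as the raft arrives there on crossings 7, 9 is 5, 6 respectively — never all 7.
So no plan with fewer than 11 crossings exists, and this one achieves 11:
1. Courier goes to the north bank with the drill-bot and the weld-bot.
2. Courier goes back to the south bank with the weld-bot.
3. Courier goes to the north bank with the lift-bot and the weld-bot.
4. Courier goes back to the south bank with the drill-bot.
5. Courier goes to the north bank with the drill-bot and the haul-bot.
6. Courier goes back to the south bank with the drill-bot.
7. Courier goes to the north bank with the pack-bot and the paint-bot.
8. Courier goes back to the south bank with the weld-bot.
9. Courier goes to the north bank with the scan-bot and the weld-bot.
10. Courier goes back to the south bank with the weld-bot.
11. Courier goes to the north bank with the drill-bot and the weld-bot.

11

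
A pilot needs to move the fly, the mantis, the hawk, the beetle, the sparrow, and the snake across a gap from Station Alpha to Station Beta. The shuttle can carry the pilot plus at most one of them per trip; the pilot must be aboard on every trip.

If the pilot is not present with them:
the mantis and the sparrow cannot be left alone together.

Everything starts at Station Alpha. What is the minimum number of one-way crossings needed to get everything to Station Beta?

11

Counting alone: the pilot can take at most 1 across per trip to Station Beta, so moving all 6 needs at least 6 loaded trips out, with a return between consecutive ones — at least 11 crossings.
The plan below uses exactly 11 crossings, so it is optimal:
1. Pilot goes to Station Beta with the mantis.  [Station Alpha: the beetle, the fly, the hawk, the snake, the sparrow | Station Beta: the mantis]
2. Pilot goes back to Station Alpha alone.  [Station Alpha: the beetle, the fly, the hawk, the snake, the sparrow | Station Beta: the mantis]
3. Pilot goes to Station Beta with the fly.  [Station Alpha: the beetle, the hawk, the snake, the sparrow | Station Beta: the fly, the mantis]
4. Pilot goes back to Station Alpha alone.  [Station Alpha: the beetle, the hawk, the snake, the sparrow | Station Beta: the fly, the mantis]
5. Pilot goes to Station Beta with the hawk.  [Station Alpha: the beetle, the snake, the sparrow | Station Beta: the fly, the hawk, the mantis]
6. Pilot goes back to Station Alpha alone.  [Station Alpha: the beetle, the snake, the sparrow | Station Beta: the fly, the hawk, the mantis]
7. Pilot goes to Station Beta with the beetle.  [Station Alpha: the snake, the sparrow | Station Beta: the beetle, the fly, the hawk, the mantis]
8. Pilot goes back to Station Alpha alone.  [Station Alpha: the snake, the sparrow | Station Beta: the beetle, the fly, the hawk, the mantis]
9. Pilot goes to Station Beta with the snake.  [Station Alpha: the sparrow | Station Beta: the beetle, the fly, the hawk, the mantis, the snake]
10. Pilot goes back to Station Alpha alone.  [Station Alpha: the sparrow | Station Beta: the beetle, the fly, the hawk, the mantis, the snake]
11. Pilot goes to Station Beta with the sparrow.  [Station Alpha: — | Station Beta: the beetle, the fly, the hawk, the mantis, the snake, the sparrow]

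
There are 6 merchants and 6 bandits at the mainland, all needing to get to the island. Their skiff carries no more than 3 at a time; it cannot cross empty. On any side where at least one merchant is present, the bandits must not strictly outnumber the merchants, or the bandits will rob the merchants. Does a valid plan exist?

Following every safe sequence of crossings from the start, the most of the 12 that can be at the island as the skiff arrives there on crossings 1, 3, 5 is 3, 5, 6 respectively; the best ever achieved is 6 of 12.
From crossing 7 on, no configuration arises that was not already reachable earlier: only 17 distinct safe configurations (who is on which side, and where the skiff is) can ever be reached, none of them has everyone across, and every continuation just revisits them. They are: 0 merchants + 0 bandits across (skiff back at the start); 0 merchants + 1 bandit across (skiff there); 0 merchants + 1 bandit across (skiff back at the start); 0 merchants + 2 bandits across (skiff there); 0 merchants + 2 bandits across (skiff back at the start); 0 merchants + 3 bandits across (skiff there); 0 merchants + 3 bandits across (skiff back at the start); 0 merchants + 4 bandits across (skiff there); 0 merchants + 4 bandits across (skiff back at the start); 0 merchants + 5 bandits across (skiff there); 0 merchants + 5 bandits across (skiff back at the start); 0 merchants + 6 bandits across (skiff there); 1 merchant + 1 bandit across (skiff there); 1 merchant + 1 bandit across (skiff back at the start); 2 merchants + 2 bandits across (skiff there); 2 merchants + 2 bandits across (skiff back at the start); 3 merchants + 3 bandits across (skiff there). So no valid plan exists.

No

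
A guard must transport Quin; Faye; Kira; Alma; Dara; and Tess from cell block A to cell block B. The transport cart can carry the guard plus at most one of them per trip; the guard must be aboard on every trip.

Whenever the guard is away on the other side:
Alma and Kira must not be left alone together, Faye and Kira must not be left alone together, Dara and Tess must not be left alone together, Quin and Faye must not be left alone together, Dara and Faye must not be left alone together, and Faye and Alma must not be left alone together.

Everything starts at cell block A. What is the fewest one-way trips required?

impossible

Whatever the first load, the items left behind include a forbidden pair without the guard. No opening move is safe, so no plan exists.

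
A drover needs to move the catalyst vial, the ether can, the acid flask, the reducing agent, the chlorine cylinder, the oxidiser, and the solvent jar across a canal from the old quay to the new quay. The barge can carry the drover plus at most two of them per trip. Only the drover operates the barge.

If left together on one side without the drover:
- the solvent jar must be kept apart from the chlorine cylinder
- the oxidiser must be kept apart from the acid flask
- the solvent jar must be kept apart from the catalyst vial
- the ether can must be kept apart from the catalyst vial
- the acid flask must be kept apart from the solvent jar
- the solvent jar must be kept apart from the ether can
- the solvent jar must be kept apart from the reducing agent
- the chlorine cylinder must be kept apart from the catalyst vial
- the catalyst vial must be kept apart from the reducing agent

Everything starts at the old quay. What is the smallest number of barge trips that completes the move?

impossible

Whatever the first load, the items left behind include a forbidden pair without the drover. No opening move is safe, so no plan exists.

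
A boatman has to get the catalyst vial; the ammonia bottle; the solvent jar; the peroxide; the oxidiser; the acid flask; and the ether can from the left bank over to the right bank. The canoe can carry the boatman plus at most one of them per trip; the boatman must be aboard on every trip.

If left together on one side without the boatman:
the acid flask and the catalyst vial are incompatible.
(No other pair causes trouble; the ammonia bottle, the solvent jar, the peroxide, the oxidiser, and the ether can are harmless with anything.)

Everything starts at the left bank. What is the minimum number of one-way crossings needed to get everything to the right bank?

13

Counting alone: the boatman can take at most 1 across per trip to the right bank, so moving all 7 needs at least 7 loaded trips out, with a return between consecutive ones — at least 13 crossings.
The plan below uses exactly 13 crossings, so it is optimal:
1. Boatman goes to the right bank with the catalyst vial.  [the left bank: the acid flask, the ammonia bottle, the ether can, the oxidiser, the peroxide, the solvent jar | the right bank: the catalyst vial]
2. Boatman goes back to the left bank alone.  [the left bank: the acid flask, the ammonia bottle, the ether can, the oxidiser, the peroxide, the solvent jar | the right bank: the catalyst vial]
3. Boatman goes to the right bank with the ammonia bottle.  [the left bank: the acid flask, the ether can, the oxidiser, the peroxide, the solvent jar | the right bank: the ammonia bottle, the catalyst vial]
4. Boatman goes back to the left bank alone.  [the left bank: the acid flask, the ether can, the oxidiser, the peroxide, the solvent jar | the right bank: the ammonia bottle, the catalyst vial]
5. Boatman goes to the right bank with the solvent jar.  [the left bank: the acid flask, the ether can, the oxidiser, the peroxide | the right bank: the ammonia bottle, the catalyst vial, the solvent jar]
6. Boatman goes back to the left bank alone.  [the left bank: the acid flask, the ether can, the oxidiser, the peroxide | the right bank: the ammonia bottle, the catalyst vial, the solvent jar]
7. Boatman goes to the right bank with the peroxide.  [the left bank: the acid flask, the ether can, the oxidiser | the right bank: the ammonia bottle, the catalyst vial, the peroxide, the solvent jar]
8. Boatman goes back to the left bank alone.  [the left bank: the acid flask, the ether can, the oxidiser | the right bank: the ammonia bottle, the catalyst vial, the peroxide, the solvent jar]
9. Boatman goes to the right bank with the oxidiser.  [the left bank: the acid flask, the ether can | the right bank: the ammonia bottle, the catalyst vial, the oxidiser, the peroxide, the solvent jar]
10. Boatman goes back to the left bank alone.  [the left bank: the acid flask, the ether can | the right bank: the ammonia bottle, the catalyst vial, the oxidiser, the peroxide, the solvent jar]
11. Boatman goes to the right bank with the ether can.  [the left bank: the acid flask | the right bank: the ammonia bottle, the catalyst vial, the ether can, the oxidiser, the peroxide, the solvent jar]
12. Boatman goes back to the left bank alone.  [the left bank: the acid flask | the right bank: the ammonia bottle, the catalyst vial, the ether can, the oxidiser, the peroxide, the solvent jar]
13. Boatman goes to the right bank with the acid flask.  [the left bank: — | the right bank: the acid flask, the ammonia bottle, the catalyst vial, the ether can, the oxidiser, the peroxide, the solvent jar]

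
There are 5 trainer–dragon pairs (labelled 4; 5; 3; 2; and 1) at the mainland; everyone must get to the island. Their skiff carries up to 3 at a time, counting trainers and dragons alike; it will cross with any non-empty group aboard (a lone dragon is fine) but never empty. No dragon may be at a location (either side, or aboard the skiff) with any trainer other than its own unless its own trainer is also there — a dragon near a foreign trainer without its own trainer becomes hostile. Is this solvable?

Yes

1. dragon 4 and trainer 4 cross → the island.
2. trainer 4 crosses ← the mainland.
3. dragon 2, dragon 3, and dragon 5 cross → the island.
4. dragon 4 crosses ← the mainland.
5. trainer 2, trainer 3, and trainer 5 cross → the island.
6. dragon 5 and trainer 5 cross ← the mainland.
7. trainer 1, trainer 4, and trainer 5 cross → the island.
8. dragon 3 crosses ← the mainland.
9. dragon 4 and dragon 5 cross → the island.
10. dragon 4 crosses ← the mainland.
11. dragon 1, dragon 3, and dragon 4 cross → the island.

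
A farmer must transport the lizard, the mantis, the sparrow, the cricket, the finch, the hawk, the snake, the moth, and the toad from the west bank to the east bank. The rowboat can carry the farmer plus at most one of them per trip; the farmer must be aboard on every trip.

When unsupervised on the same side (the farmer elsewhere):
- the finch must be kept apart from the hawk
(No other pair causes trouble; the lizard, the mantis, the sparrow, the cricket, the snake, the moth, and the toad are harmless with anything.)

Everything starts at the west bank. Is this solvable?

1. Farmer goes to the east bank with the finch.  [the west bank: the cricket, the hawk, the lizard, the mantis, the moth, the snake, the sparrow, the toad | the east bank: the finch]
2. Farmer goes back to the west bank alone.  [the west bank: the cricket, the hawk, the lizard, the mantis, the moth, the snake, the sparrow, the toad | the east bank: the finch]
3. Farmer goes to the east bank with the lizard.  [the west bank: the cricket, the hawk, the mantis, the moth, the snake, the sparrow, the toad | the east bank: the finch, the lizard]
4. Farmer goes back to the west bank alone.  [the west bank: the cricket, the hawk, the mantis, the moth, the snake, the sparrow, the toad | the east bank: the finch, the lizard]
5. Farmer goes to the east bank with the mantis.  [the west bank: the cricket, the hawk, the moth, the snake, the sparrow, the toad | the east bank: the finch, the lizard, the mantis]
6. Farmer goes back to the west bank alone.  [the west bank: the cricket, the hawk, the moth, the snake, the sparrow, the toad | the east bank: the finch, the lizard, the mantis]
7. Farmer goes to the east bank with the sparrow.  [the west bank: the cricket, the hawk, the moth, the snake, the toad | the east bank: the finch, the lizard, the mantis, the sparrow]
8. Farmer goes back to the west bank alone.  [the west bank: the cricket, the hawk, the moth, the snake, the toad | the east bank: the finch, the lizard, the mantis, the sparrow]
9. Farmer goes to the east bank with the cricket.  [the west bank: the hawk, the moth, the snake, the toad | the east bank: the cricket, the finch, the lizard, the mantis, the sparrow]
10. Farmer goes back to the west bank alone.  [the west bank: the hawk, the moth, the snake, the toad | the east bank: the cricket, the finch, the lizard, the mantis, the sparrow]
11. Farmer goes to the east bank with the snake.  [the west bank: the hawk, the moth, the toad | the east bank: the cricket, the finch, the lizard, the mantis, the snake, the sparrow]
12. Farmer goes back to the west bank alone.  [the west bank: the hawk, the moth, the toad | the east bank: the cricket, the finch, the lizard, the mantis, the snake, the sparrow]
13. Farmer goes to the east bank with the moth.  [the west bank: the hawk, the toad | the east bank: the cricket, the finch, the lizard, the mantis, the moth, the snake, the sparrow]
14. Farmer goes back to the west bank alone.  [the west bank: the hawk, the toad | the east bank: the cricket, the finch, the lizard, the mantis, the moth, the snake, the sparrow]
15. Farmer goes to the east bank with the toad.  [the west bank: the hawk | the east bank: the cricket, the finch, the lizard, the mantis, the moth, the snake, the sparrow, the toad]
16. Farmer goes back to the west bank alone.  [the west bank: the hawk | the east bank: the cricket, the finch, the lizard, the mantis, the moth, the snake, the sparrow, the toad]
17. Farmer goes to the east bank with the hawk.  [the west bank: — | the east bank: the cricket, the finch, the hawk, the lizard, the mantis, the moth, the snake, the sparrow, the toad]

Yes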